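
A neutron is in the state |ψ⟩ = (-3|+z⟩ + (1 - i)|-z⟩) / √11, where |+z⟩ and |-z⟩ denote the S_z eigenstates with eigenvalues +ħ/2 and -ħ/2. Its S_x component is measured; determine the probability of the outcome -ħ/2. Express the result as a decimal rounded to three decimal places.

0.773

|-x⟩ = (|+z⟩ - |-z⟩)/√2, so ⟨-x|ψ⟩ = (-4 + i) / (√2·√11).
P = |-4 + i|² / 22 = 17/22.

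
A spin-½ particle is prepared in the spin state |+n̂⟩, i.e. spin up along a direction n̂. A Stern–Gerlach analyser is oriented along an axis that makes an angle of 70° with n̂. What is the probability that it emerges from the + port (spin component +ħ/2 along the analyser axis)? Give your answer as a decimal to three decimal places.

For spin-½, the probability of finding spin-up along an axis at angle θ to the initial spin direction is cos²(θ/2); spin-down is sin²(θ/2).
θ = 70°, so P = cos²(35°) ≈ 0.671.

0.671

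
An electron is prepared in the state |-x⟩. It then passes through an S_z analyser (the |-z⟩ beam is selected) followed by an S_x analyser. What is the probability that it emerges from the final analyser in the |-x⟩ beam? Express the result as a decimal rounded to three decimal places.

0.250

First analyser (S_z): from |-x⟩, P(|-z⟩) = 1/2.
After stage 1 the state is |-z⟩; P(|-x⟩) = |⟨-x|-z⟩|² = 1/2.
Joint probability = 1/2 × 1/2 = 0.250.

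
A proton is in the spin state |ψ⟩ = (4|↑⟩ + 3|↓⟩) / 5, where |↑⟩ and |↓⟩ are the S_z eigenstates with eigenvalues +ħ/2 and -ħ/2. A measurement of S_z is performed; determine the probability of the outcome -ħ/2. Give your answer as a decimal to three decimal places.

The -ħ/2 outcome corresponds to |↓⟩. Its amplitude in |ψ⟩ is 3/5.
P = |3|² / 25 = 9/25.

0.360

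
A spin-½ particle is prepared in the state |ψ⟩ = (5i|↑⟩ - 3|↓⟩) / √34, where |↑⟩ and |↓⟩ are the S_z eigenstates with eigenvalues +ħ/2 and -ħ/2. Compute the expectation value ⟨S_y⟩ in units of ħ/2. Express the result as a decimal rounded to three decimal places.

0.882

⟨σ_y⟩ = 2 Im(a* b)/(|a|²+|b|²) with a = 5i, b = -3.
a* b = 15i, so ⟨σ_y⟩ = 30/34.
⟨S_y⟩ = (ħ/2)·⟨σ_y⟩.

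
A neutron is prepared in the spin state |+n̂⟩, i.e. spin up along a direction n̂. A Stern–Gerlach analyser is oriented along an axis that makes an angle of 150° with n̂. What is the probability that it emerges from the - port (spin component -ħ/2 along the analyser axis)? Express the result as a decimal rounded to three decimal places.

0.933

For spin-½, the probability of finding spin-up along an axis at angle θ to the initial spin direction is cos²(θ/2); spin-down is sin²(θ/2).
θ = 150°, so P = sin²(75°) ≈ 0.933.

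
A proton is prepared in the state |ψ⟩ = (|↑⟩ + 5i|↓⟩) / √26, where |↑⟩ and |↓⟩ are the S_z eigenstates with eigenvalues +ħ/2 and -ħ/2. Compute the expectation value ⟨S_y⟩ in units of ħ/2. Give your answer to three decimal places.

0.385

⟨σ_y⟩ = 2 Im(a* b)/(|a|²+|b|²) with a = 1, b = 5i.
a* b = 5i, so ⟨σ_y⟩ = 10/26.
⟨S_y⟩ = (ħ/2)·⟨σ_y⟩.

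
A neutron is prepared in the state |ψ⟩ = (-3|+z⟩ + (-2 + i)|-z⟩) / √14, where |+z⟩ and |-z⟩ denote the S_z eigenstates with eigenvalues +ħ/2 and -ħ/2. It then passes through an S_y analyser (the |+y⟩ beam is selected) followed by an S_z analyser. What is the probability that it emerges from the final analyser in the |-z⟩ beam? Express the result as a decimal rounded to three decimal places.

First analyser (S_y): P(|+y⟩) = |⟨+y|ψ⟩|² = 8/28.
After stage 1 the state is |+y⟩; P(|-z⟩) = |⟨-z|+y⟩|² = 1/2.
Joint probability = 8/28 × 1/2 = 0.143.

0.143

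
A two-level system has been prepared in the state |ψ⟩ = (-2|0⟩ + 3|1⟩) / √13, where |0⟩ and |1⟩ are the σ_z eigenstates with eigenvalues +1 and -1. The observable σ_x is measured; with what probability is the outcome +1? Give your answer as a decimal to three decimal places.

0.038

|+x⟩ = (|0⟩ + |1⟩)/√2, so ⟨+x|ψ⟩ = (1) / (√2·√13).
P = |1|² / 26 = 1/26.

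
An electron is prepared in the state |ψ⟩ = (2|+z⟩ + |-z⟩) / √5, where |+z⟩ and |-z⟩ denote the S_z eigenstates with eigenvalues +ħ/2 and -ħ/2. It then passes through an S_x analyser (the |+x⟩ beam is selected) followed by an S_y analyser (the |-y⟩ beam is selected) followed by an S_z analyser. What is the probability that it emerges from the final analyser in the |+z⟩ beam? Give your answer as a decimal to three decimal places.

0.225

First analyser (S_x): P(|+x⟩) = |⟨+x|ψ⟩|² = 9/10.
After stage 1 the state is |+x⟩; P(|-y⟩) = |⟨-y|+x⟩|² = 1/2.
After stage 2 the state is |-y⟩; P(|+z⟩) = |⟨+z|-y⟩|² = 1/2.
Joint probability = 9/10 × 1/2 × 1/2 = 0.225.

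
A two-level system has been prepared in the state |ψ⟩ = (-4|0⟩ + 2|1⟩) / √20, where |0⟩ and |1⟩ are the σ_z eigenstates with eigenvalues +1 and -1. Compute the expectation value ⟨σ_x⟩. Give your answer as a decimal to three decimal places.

-0.800

⟨σ_x⟩ = 2 Re(a* b)/(|a|²+|b|²) with a = -4, b = 2.
a* b = -8, so ⟨σ_x⟩ = -16/20.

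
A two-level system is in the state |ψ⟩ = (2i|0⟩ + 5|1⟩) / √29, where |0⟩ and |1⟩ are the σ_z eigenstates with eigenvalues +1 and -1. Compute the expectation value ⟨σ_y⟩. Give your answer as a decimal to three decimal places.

⟨σ_y⟩ = 2 Im(a* b)/(|a|²+|b|²) with a = 2i, b = 5.
a* b = -10i, so ⟨σ_y⟩ = -20/29.

-0.690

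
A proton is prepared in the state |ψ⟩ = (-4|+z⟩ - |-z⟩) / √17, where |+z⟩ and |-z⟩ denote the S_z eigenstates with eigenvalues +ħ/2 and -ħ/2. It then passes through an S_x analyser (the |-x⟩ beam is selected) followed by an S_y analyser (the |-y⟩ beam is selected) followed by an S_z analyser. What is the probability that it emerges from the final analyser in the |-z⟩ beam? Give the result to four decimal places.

First analyser (S_x): P(|-x⟩) = |⟨-x|ψ⟩|² = 9/34.
After stage 1 the state is |-x⟩; P(|-y⟩) = |⟨-y|-x⟩|² = 1/2.
After stage 2 the state is |-y⟩; P(|-z⟩) = |⟨-z|-y⟩|² = 1/2.
Joint probability = 9/34 × 1/2 × 1/2 = 0.0662.

0.0662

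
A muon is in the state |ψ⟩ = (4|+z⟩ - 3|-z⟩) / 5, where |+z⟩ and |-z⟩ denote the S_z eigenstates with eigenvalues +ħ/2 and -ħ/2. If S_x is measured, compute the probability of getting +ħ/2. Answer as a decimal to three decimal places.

|+x⟩ = (|+z⟩ + |-z⟩)/√2, so ⟨+x|ψ⟩ = (1) / (√2·5).
P = |1|² / 50 = 1/50.

0.020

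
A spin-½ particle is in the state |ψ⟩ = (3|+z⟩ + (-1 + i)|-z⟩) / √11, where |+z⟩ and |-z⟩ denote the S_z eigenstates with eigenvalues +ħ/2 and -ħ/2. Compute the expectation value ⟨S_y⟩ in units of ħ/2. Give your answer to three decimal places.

0.545

⟨σ_y⟩ = 2 Im(a* b)/(|a|²+|b|²) with a = 3, b = (-1 + i).
a* b = (-3 + 3i), so ⟨σ_y⟩ = 6/11.
⟨S_y⟩ = (ħ/2)·⟨σ_y⟩.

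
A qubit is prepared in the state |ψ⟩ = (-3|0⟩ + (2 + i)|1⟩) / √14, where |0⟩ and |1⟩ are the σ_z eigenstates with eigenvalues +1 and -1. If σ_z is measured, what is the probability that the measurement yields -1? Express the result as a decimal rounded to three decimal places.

0.357

The -1 outcome corresponds to |1⟩. Its amplitude in |ψ⟩ is (2 + i)/√14.
P = |2 + i|² / 14 = 5/14.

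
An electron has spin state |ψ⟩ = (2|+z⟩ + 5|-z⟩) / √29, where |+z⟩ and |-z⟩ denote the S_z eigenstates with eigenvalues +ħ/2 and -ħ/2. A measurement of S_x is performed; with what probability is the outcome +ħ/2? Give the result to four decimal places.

|+x⟩ = (|+z⟩ + |-z⟩)/√2, so ⟨+x|ψ⟩ = (7) / (√2·√29).
P = |7|² / 58 = 49/58.

0.8448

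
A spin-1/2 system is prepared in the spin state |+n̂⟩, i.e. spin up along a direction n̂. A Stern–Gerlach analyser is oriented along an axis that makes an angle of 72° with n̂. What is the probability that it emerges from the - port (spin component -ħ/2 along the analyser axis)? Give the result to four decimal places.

0.3455

For spin-½, the probability of finding spin-up along an axis at angle θ to the initial spin direction is cos²(θ/2); spin-down is sin²(θ/2).
θ = 72°, so P = sin²(36°) ≈ 0.3455.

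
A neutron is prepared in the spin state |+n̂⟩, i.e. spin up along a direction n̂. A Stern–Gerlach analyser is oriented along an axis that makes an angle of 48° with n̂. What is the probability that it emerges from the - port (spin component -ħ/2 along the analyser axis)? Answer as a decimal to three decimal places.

For spin-½, the probability of finding spin-up along an axis at angle θ to the initial spin direction is cos²(θ/2); spin-down is sin²(θ/2).
θ = 48°, so P = sin²(24°) ≈ 0.165.

0.165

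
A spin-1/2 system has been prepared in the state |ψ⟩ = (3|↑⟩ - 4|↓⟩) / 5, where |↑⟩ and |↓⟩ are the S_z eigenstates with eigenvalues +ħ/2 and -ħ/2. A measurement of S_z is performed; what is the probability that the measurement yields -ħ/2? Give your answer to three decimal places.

The -ħ/2 outcome corresponds to |↓⟩. Its amplitude in |ψ⟩ is -4/5.
P = |-4|² / 25 = 16/25.

0.640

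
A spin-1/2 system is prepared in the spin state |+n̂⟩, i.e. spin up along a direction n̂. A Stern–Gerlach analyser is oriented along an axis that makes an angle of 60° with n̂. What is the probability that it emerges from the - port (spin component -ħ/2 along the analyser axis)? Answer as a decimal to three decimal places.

For spin-½, the probability of finding spin-up along an axis at angle θ to the initial spin direction is cos²(θ/2); spin-down is sin²(θ/2).
θ = 60°, so P = sin²(30°) ≈ 0.250.

0.250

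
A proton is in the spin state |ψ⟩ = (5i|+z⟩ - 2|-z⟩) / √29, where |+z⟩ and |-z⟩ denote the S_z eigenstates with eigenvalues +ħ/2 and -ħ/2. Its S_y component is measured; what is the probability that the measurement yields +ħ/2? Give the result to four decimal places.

|+y⟩ = (|+z⟩ + i|-z⟩)/√2, so ⟨+y|ψ⟩ = (7i) / (√2·√29).
P = |7i|² / 58 = 49/58.

0.8448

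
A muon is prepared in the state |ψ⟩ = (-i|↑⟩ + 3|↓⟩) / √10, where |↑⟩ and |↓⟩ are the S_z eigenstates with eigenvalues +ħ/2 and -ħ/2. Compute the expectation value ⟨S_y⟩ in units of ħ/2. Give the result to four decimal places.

⟨σ_y⟩ = 2 Im(a* b)/(|a|²+|b|²) with a = -i, b = 3.
a* b = 3i, so ⟨σ_y⟩ = 6/10.
⟨S_y⟩ = (ħ/2)·⟨σ_y⟩.

0.6000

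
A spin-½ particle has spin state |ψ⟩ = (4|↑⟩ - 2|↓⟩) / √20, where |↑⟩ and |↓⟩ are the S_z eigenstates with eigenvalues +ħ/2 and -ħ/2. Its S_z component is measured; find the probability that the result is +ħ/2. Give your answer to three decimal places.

The +ħ/2 outcome corresponds to |↑⟩. Its amplitude in |ψ⟩ is 4/√20.
P = |4|² / 20 = 16/20.

0.800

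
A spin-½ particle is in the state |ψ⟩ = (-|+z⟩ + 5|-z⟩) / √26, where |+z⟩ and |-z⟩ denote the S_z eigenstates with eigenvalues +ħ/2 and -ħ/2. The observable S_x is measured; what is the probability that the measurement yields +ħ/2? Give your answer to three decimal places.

0.308

|+x⟩ = (|+z⟩ + |-z⟩)/√2, so ⟨+x|ψ⟩ = (4) / (√2·√26).
P = |4|² / 52 = 16/52.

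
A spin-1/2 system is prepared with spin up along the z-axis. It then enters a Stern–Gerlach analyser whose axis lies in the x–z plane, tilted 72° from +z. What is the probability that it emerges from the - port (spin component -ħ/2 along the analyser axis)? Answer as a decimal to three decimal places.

For spin-½, the probability of finding spin-up along an axis at angle θ to the initial spin direction is cos²(θ/2); spin-down is sin²(θ/2).
θ = 72°, so P = sin²(36°) ≈ 0.345.

0.345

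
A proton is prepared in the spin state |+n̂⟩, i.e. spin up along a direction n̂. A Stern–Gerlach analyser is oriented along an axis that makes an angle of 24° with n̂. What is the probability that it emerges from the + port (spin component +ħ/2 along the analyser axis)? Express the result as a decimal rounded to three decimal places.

For spin-½, the probability of finding spin-up along an axis at angle θ to the initial spin direction is cos²(θ/2); spin-down is sin²(θ/2).
θ = 24°, so P = cos²(12°) ≈ 0.957.

0.957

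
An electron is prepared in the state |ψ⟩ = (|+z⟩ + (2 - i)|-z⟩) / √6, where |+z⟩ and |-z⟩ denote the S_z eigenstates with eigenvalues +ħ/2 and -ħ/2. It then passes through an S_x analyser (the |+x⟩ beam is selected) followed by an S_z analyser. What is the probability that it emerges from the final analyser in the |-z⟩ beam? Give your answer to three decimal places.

0.417

First analyser (S_x): P(|+x⟩) = |⟨+x|ψ⟩|² = 10/12.
After stage 1 the state is |+x⟩; P(|-z⟩) = |⟨-z|+x⟩|² = 1/2.
Joint probability = 10/12 × 1/2 = 0.417.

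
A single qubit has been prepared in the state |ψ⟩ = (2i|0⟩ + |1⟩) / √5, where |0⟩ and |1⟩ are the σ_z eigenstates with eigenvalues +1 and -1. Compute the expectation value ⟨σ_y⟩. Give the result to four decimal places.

⟨σ_y⟩ = 2 Im(a* b)/(|a|²+|b|²) with a = 2i, b = 1.
a* b = -2i, so ⟨σ_y⟩ = -4/5.

-0.8000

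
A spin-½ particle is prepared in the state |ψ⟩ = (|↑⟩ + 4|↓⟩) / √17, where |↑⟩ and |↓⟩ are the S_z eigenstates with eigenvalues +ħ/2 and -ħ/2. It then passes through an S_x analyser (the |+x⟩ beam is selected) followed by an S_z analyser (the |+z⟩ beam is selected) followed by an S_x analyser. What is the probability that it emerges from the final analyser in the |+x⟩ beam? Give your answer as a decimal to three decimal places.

First analyser (S_x): P(|+x⟩) = |⟨+x|ψ⟩|² = 25/34.
After stage 1 the state is |+x⟩; P(|+z⟩) = |⟨+z|+x⟩|² = 1/2.
After stage 2 the state is |+z⟩; P(|+x⟩) = |⟨+x|+z⟩|² = 1/2.
Joint probability = 25/34 × 1/2 × 1/2 = 0.184.

0.184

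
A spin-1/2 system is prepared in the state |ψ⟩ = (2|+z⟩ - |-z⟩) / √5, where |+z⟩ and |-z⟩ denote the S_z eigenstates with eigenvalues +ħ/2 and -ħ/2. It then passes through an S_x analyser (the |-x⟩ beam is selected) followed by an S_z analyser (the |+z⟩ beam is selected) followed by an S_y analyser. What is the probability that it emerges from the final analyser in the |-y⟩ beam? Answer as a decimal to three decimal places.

0.225

First analyser (S_x): P(|-x⟩) = |⟨-x|ψ⟩|² = 9/10.
After stage 1 the state is |-x⟩; P(|+z⟩) = |⟨+z|-x⟩|² = 1/2.
After stage 2 the state is |+z⟩; P(|-y⟩) = |⟨-y|+z⟩|² = 1/2.
Joint probability = 9/10 × 1/2 × 1/2 = 0.225.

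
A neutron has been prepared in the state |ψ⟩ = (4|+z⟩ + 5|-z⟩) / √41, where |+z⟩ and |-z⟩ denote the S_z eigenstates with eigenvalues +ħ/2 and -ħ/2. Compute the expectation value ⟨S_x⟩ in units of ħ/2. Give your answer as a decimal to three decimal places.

⟨σ_x⟩ = 2 Re(a* b)/(|a|²+|b|²) with a = 4, b = 5.
a* b = 20, so ⟨σ_x⟩ = 40/41.
⟨S_x⟩ = (ħ/2)·⟨σ_x⟩.

0.976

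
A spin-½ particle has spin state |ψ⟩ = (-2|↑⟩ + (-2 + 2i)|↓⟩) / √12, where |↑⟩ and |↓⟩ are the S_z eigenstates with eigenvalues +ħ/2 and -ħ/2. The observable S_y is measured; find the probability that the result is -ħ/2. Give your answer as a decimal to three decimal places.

|-y⟩ = (|↑⟩ - i|↓⟩)/√2, so ⟨-y|ψ⟩ = (-4 - 2i) / (√2·√12).
P = |-4 - 2i|² / 24 = 20/24.

0.833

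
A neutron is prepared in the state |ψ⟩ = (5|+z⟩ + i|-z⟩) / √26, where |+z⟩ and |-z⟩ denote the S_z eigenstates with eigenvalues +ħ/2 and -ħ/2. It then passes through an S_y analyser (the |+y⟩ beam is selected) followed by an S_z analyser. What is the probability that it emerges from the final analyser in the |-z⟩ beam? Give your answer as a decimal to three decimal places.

0.346

First analyser (S_y): P(|+y⟩) = |⟨+y|ψ⟩|² = 36/52.
After stage 1 the state is |+y⟩; P(|-z⟩) = |⟨-z|+y⟩|² = 1/2.
Joint probability = 36/52 × 1/2 = 0.346.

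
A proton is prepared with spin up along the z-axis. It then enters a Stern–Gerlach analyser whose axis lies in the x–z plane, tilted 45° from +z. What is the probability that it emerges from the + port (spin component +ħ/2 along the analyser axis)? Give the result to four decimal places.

For spin-½, the probability of finding spin-up along an axis at angle θ to the initial spin direction is cos²(θ/2); spin-down is sin²(θ/2).
θ = 45°, so P = cos²(22.5°) ≈ 0.8536.

0.8536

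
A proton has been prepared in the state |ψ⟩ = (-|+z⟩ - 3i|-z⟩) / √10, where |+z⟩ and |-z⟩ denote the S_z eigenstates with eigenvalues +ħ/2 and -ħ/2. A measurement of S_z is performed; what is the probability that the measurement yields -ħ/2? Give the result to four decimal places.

0.9000

The -ħ/2 outcome corresponds to |-z⟩. Its amplitude in |ψ⟩ is -3i/√10.
P = |-3i|² / 10 = 9/10.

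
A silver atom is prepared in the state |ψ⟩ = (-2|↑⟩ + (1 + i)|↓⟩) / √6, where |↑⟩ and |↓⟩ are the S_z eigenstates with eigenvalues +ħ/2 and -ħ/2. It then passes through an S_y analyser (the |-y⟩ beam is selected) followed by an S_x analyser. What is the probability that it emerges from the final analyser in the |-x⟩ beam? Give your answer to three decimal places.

First analyser (S_y): P(|-y⟩) = |⟨-y|ψ⟩|² = 10/12.
After stage 1 the state is |-y⟩; P(|-x⟩) = |⟨-x|-y⟩|² = 1/2.
Joint probability = 10/12 × 1/2 = 0.417.

0.417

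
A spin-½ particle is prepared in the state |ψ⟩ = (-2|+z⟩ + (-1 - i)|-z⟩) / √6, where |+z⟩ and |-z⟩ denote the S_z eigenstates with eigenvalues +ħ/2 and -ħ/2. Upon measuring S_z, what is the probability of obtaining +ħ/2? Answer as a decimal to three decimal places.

The +ħ/2 outcome corresponds to |+z⟩. Its amplitude in |ψ⟩ is -2/√6.
P = |-2|² / 6 = 4/6.

0.667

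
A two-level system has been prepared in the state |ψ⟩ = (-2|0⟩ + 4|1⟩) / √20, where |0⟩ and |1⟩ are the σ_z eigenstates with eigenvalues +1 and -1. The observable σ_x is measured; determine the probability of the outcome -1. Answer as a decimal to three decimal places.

0.900

|-x⟩ = (|0⟩ - |1⟩)/√2, so ⟨-x|ψ⟩ = (-6) / (√2·√20).
P = |-6|² / 40 = 36/40.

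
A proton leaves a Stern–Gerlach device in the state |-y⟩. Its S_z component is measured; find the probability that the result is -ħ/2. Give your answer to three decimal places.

0.500

In the S_z basis, |-y⟩ = (|+z⟩ - i|-z⟩)/√2 and |-z⟩ = |-z⟩.
|⟨-z|-y⟩|² = 1/2.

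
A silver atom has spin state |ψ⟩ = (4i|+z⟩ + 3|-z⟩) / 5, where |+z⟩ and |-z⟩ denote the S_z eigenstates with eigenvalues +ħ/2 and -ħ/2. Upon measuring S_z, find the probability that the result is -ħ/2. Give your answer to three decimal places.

0.360

The -ħ/2 outcome corresponds to |-z⟩. Its amplitude in |ψ⟩ is 3/5.
P = |3|² / 25 = 9/25.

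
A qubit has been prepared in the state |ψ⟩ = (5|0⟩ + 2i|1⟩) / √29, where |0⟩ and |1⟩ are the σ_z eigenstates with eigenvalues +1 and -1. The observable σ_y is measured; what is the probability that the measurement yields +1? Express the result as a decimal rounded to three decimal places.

0.845

|+y⟩ = (|0⟩ + i|1⟩)/√2, so ⟨+y|ψ⟩ = (7) / (√2·√29).
P = |7|² / 58 = 49/58.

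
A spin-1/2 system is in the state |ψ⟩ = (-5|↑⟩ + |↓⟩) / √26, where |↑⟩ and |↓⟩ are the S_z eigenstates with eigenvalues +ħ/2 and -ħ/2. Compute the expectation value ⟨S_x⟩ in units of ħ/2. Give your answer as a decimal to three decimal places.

-0.385

⟨σ_x⟩ = 2 Re(a* b)/(|a|²+|b|²) with a = -5, b = 1.
a* b = -5, so ⟨σ_x⟩ = -10/26.
⟨S_x⟩ = (ħ/2)·⟨σ_x⟩.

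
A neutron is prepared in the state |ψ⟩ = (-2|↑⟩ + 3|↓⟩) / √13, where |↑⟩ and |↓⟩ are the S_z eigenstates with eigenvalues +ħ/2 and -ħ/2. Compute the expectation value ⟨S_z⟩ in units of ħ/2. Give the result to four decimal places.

⟨σ_z⟩ = |a|² - |b|² divided by |a|²+|b|², with a, b the |↑⟩, |↓⟩ amplitudes.
= (4 - 9)/13 = -5/13.
⟨S_z⟩ = (ħ/2)·⟨σ_z⟩.

-0.3846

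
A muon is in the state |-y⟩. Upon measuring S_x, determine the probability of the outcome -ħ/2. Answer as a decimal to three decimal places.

0.500

In the S_z basis, |-y⟩ = (|+z⟩ - i|-z⟩)/√2 and |-x⟩ = (|+z⟩ - |-z⟩)/√2.
|⟨-x|-y⟩|² = 1/2.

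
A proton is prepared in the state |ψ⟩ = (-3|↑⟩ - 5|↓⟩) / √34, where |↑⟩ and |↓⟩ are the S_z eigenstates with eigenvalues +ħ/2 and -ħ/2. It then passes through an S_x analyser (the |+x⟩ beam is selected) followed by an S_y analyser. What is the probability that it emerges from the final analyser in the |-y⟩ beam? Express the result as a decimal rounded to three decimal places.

First analyser (S_x): P(|+x⟩) = |⟨+x|ψ⟩|² = 64/68.
After stage 1 the state is |+x⟩; P(|-y⟩) = |⟨-y|+x⟩|² = 1/2.
Joint probability = 64/68 × 1/2 = 0.471.

0.471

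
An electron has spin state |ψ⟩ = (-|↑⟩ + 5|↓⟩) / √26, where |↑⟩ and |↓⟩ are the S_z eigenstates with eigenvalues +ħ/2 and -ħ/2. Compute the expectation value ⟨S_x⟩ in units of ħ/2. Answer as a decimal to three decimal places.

⟨σ_x⟩ = 2 Re(a* b)/(|a|²+|b|²) with a = -1, b = 5.
a* b = -5, so ⟨σ_x⟩ = -10/26.
⟨S_x⟩ = (ħ/2)·⟨σ_x⟩.

-0.385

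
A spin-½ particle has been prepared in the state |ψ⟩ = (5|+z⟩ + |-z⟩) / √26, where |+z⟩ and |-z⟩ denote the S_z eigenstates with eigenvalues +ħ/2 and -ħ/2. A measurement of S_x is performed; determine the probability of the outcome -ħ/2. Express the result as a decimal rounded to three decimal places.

0.308

|-x⟩ = (|+z⟩ - |-z⟩)/√2, so ⟨-x|ψ⟩ = (4) / (√2·√26).
P = |4|² / 52 = 16/52.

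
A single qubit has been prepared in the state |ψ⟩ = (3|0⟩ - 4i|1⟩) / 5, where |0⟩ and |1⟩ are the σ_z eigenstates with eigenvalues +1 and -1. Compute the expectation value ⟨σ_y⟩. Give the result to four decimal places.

⟨σ_y⟩ = 2 Im(a* b)/(|a|²+|b|²) with a = 3, b = -4i.
a* b = -12i, so ⟨σ_y⟩ = -24/25.

-0.9600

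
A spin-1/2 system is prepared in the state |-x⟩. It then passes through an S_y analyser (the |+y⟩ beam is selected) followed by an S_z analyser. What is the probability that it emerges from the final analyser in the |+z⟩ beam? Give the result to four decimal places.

First analyser (S_y): from |-x⟩, P(|+y⟩) = 1/2.
After stage 1 the state is |+y⟩; P(|+z⟩) = |⟨+z|+y⟩|² = 1/2.
Joint probability = 1/2 × 1/2 = 0.2500.

0.2500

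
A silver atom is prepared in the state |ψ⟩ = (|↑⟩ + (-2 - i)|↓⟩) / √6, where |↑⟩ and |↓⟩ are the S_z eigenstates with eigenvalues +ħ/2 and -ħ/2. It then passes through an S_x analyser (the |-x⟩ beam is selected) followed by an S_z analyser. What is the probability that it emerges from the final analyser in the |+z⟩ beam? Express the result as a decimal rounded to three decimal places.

First analyser (S_x): P(|-x⟩) = |⟨-x|ψ⟩|² = 10/12.
After stage 1 the state is |-x⟩; P(|+z⟩) = |⟨+z|-x⟩|² = 1/2.
Joint probability = 10/12 × 1/2 = 0.417.

0.417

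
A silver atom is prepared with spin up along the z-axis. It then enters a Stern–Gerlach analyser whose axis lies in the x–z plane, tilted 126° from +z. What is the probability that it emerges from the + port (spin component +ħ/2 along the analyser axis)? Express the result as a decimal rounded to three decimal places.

0.206

For spin-½, the probability of finding spin-up along an axis at angle θ to the initial spin direction is cos²(θ/2); spin-down is sin²(θ/2).
θ = 126°, so P = cos²(63°) ≈ 0.206.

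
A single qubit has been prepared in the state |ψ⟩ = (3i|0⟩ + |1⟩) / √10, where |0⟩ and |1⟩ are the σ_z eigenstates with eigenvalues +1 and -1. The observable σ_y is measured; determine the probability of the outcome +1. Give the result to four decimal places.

0.2000

|+y⟩ = (|0⟩ + i|1⟩)/√2, so ⟨+y|ψ⟩ = (2i) / (√2·√10).
P = |2i|² / 20 = 4/20.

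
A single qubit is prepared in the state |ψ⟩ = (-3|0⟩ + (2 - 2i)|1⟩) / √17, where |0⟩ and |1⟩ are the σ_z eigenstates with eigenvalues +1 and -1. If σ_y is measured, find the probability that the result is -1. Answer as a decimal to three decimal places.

0.147

|-y⟩ = (|0⟩ - i|1⟩)/√2, so ⟨-y|ψ⟩ = (-1 + 2i) / (√2·√17).
P = |-1 + 2i|² / 34 = 5/34.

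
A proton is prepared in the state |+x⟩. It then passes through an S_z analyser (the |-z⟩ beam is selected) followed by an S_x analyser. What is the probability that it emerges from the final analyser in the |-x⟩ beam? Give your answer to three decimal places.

First analyser (S_z): from |+x⟩, P(|-z⟩) = 1/2.
After stage 1 the state is |-z⟩; P(|-x⟩) = |⟨-x|-z⟩|² = 1/2.
Joint probability = 1/2 × 1/2 = 0.250.

0.250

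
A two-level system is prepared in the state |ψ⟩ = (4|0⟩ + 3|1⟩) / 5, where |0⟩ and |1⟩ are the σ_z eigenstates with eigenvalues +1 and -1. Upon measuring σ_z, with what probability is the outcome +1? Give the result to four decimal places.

The +1 outcome corresponds to |0⟩. Its amplitude in |ψ⟩ is 4/5.
P = |4|² / 25 = 16/25.

0.6400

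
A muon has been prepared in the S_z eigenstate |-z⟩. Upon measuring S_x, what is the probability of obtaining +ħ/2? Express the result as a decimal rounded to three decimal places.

In the S_z basis, |-z⟩ = |↓⟩ and |+x⟩ = (|↑⟩ + |↓⟩)/√2.
|⟨+x|-z⟩|² = 1/2.

0.500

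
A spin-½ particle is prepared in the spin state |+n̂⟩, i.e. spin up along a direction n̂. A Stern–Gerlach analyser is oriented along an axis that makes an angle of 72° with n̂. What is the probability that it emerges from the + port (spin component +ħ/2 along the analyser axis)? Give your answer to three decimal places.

0.655

For spin-½, the probability of finding spin-up along an axis at angle θ to the initial spin direction is cos²(θ/2); spin-down is sin²(θ/2).
θ = 72°, so P = cos²(36°) ≈ 0.655.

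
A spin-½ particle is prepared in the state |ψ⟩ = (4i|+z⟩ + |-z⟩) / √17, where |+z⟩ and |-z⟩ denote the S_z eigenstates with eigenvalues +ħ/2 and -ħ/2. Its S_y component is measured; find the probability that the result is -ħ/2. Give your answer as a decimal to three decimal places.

0.735

|-y⟩ = (|+z⟩ - i|-z⟩)/√2, so ⟨-y|ψ⟩ = (5i) / (√2·√17).
P = |5i|² / 34 = 25/34.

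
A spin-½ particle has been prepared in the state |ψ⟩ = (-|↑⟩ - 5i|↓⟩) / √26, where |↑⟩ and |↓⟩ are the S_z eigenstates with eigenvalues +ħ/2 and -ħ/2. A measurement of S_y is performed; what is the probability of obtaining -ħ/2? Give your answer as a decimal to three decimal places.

|-y⟩ = (|↑⟩ - i|↓⟩)/√2, so ⟨-y|ψ⟩ = (4) / (√2·√26).
P = |4|² / 52 = 16/52.

0.308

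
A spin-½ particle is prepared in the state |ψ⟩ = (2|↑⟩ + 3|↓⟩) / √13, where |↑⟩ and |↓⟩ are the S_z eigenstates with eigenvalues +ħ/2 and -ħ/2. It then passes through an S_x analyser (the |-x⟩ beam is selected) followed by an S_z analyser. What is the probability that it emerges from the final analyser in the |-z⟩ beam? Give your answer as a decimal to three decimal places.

First analyser (S_x): P(|-x⟩) = |⟨-x|ψ⟩|² = 1/26.
After stage 1 the state is |-x⟩; P(|-z⟩) = |⟨-z|-x⟩|² = 1/2.
Joint probability = 1/26 × 1/2 = 0.019.

0.019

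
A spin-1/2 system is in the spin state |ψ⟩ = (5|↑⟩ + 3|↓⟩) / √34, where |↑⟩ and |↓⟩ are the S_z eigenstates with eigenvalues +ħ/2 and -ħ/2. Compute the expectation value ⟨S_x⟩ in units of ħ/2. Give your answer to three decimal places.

0.882

⟨σ_x⟩ = 2 Re(a* b)/(|a|²+|b|²) with a = 5, b = 3.
a* b = 15, so ⟨σ_x⟩ = 30/34.
⟨S_x⟩ = (ħ/2)·⟨σ_x⟩.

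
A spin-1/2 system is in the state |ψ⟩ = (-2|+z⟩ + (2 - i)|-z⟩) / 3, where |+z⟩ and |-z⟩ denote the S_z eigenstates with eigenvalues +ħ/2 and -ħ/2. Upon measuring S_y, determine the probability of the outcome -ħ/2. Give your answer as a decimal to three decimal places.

|-y⟩ = (|+z⟩ - i|-z⟩)/√2, so ⟨-y|ψ⟩ = (-1 + 2i) / (√2·3).
P = |-1 + 2i|² / 18 = 5/18.

0.278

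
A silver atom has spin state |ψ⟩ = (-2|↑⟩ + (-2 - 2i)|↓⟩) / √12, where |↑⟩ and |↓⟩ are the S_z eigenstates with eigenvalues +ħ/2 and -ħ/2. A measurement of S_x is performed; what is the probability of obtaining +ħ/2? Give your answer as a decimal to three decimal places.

0.833

|+x⟩ = (|↑⟩ + |↓⟩)/√2, so ⟨+x|ψ⟩ = (-4 - 2i) / (√2·√12).
P = |-4 - 2i|² / 24 = 20/24.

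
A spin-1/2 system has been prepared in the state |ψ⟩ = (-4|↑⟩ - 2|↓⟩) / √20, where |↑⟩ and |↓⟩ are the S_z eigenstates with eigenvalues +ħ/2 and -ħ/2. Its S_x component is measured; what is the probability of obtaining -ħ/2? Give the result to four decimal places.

0.1000

|-x⟩ = (|↑⟩ - |↓⟩)/√2, so ⟨-x|ψ⟩ = (-2) / (√2·√20).
P = |-2|² / 40 = 4/40.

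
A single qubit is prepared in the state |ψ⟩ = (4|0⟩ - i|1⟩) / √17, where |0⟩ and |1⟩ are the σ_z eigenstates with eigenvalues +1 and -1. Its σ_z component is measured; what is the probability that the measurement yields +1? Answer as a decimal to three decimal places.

The +1 outcome corresponds to |0⟩. Its amplitude in |ψ⟩ is 4/√17.
P = |4|² / 17 = 16/17.

0.941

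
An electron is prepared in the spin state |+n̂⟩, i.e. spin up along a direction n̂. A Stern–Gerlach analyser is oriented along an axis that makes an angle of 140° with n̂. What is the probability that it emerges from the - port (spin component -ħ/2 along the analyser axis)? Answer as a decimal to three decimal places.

For spin-½, the probability of finding spin-up along an axis at angle θ to the initial spin direction is cos²(θ/2); spin-down is sin²(θ/2).
θ = 140°, so P = sin²(70°) ≈ 0.883.

0.883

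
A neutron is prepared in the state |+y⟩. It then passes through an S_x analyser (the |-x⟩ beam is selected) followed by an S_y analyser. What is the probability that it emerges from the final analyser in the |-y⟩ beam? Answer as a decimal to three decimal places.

First analyser (S_x): from |+y⟩, P(|-x⟩) = 1/2.
After stage 1 the state is |-x⟩; P(|-y⟩) = |⟨-y|-x⟩|² = 1/2.
Joint probability = 1/2 × 1/2 = 0.250.

0.250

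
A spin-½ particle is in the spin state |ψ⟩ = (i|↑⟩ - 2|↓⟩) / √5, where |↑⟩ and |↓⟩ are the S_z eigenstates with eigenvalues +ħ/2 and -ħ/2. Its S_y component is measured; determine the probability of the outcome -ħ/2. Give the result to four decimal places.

0.1000

|-y⟩ = (|↑⟩ - i|↓⟩)/√2, so ⟨-y|ψ⟩ = (-i) / (√2·√5).
P = |-i|² / 10 = 1/10.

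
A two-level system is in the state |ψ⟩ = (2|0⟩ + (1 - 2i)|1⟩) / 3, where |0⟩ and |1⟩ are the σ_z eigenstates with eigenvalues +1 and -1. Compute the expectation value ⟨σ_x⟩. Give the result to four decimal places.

⟨σ_x⟩ = 2 Re(a* b)/(|a|²+|b|²) with a = 2, b = (1 - 2i).
a* b = (2 - 4i), so ⟨σ_x⟩ = 4/9.

0.4444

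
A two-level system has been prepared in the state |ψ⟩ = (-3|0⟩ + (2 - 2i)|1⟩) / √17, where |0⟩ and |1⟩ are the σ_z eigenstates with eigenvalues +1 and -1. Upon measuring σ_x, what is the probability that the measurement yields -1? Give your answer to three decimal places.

|-x⟩ = (|0⟩ - |1⟩)/√2, so ⟨-x|ψ⟩ = (-5 + 2i) / (√2·√17).
P = |-5 + 2i|² / 34 = 29/34.

0.853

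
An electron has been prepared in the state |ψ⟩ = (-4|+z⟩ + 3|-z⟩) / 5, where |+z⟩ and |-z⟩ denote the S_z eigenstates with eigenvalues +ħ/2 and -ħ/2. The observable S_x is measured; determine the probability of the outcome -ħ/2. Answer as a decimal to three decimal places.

|-x⟩ = (|+z⟩ - |-z⟩)/√2, so ⟨-x|ψ⟩ = (-7) / (√2·5).
P = |-7|² / 50 = 49/50.

0.980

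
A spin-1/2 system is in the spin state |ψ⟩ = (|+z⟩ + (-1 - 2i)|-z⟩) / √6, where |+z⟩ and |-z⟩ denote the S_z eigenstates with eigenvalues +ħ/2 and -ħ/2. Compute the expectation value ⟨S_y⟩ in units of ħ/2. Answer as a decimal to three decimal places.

⟨σ_y⟩ = 2 Im(a* b)/(|a|²+|b|²) with a = 1, b = (-1 - 2i).
a* b = (-1 - 2i), so ⟨σ_y⟩ = -4/6.
⟨S_y⟩ = (ħ/2)·⟨σ_y⟩.

-0.667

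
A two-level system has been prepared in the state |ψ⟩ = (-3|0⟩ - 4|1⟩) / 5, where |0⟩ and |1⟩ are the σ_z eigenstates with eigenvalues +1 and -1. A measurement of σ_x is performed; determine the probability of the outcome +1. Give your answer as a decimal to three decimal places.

0.980

|+x⟩ = (|0⟩ + |1⟩)/√2, so ⟨+x|ψ⟩ = (-7) / (√2·5).
P = |-7|² / 50 = 49/50.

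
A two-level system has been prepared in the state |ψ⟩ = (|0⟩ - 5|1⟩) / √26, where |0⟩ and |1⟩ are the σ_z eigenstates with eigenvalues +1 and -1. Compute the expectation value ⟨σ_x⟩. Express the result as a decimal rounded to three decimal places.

⟨σ_x⟩ = 2 Re(a* b)/(|a|²+|b|²) with a = 1, b = -5.
a* b = -5, so ⟨σ_x⟩ = -10/26.

-0.385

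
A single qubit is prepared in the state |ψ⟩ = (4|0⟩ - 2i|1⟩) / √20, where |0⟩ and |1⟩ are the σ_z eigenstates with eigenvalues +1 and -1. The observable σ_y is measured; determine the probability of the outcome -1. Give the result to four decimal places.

|-y⟩ = (|0⟩ - i|1⟩)/√2, so ⟨-y|ψ⟩ = (6) / (√2·√20).
P = |6|² / 40 = 36/40.

0.9000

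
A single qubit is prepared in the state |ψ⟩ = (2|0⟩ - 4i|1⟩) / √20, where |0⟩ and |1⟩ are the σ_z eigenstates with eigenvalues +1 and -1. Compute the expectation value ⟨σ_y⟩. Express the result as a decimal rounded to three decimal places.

⟨σ_y⟩ = 2 Im(a* b)/(|a|²+|b|²) with a = 2, b = -4i.
a* b = -8i, so ⟨σ_y⟩ = -16/20.

-0.800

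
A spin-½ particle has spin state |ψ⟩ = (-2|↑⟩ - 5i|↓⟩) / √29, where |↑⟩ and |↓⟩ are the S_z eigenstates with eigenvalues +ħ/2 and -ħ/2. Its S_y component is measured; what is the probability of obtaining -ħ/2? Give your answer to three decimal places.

|-y⟩ = (|↑⟩ - i|↓⟩)/√2, so ⟨-y|ψ⟩ = (3) / (√2·√29).
P = |3|² / 58 = 9/58.

0.155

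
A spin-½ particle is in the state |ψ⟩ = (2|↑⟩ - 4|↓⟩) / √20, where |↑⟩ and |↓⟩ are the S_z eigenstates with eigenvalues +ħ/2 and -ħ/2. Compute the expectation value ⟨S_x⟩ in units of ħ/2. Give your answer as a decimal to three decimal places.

-0.800

⟨σ_x⟩ = 2 Re(a* b)/(|a|²+|b|²) with a = 2, b = -4.
a* b = -8, so ⟨σ_x⟩ = -16/20.
⟨S_x⟩ = (ħ/2)·⟨σ_x⟩.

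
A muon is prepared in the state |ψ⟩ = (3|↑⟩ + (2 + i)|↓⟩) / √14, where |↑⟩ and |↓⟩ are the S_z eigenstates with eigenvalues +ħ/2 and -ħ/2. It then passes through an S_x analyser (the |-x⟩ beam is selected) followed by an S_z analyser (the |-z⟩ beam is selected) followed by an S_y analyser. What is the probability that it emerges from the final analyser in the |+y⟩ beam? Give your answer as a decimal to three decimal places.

First analyser (S_x): P(|-x⟩) = |⟨-x|ψ⟩|² = 2/28.
After stage 1 the state is |-x⟩; P(|-z⟩) = |⟨-z|-x⟩|² = 1/2.
After stage 2 the state is |-z⟩; P(|+y⟩) = |⟨+y|-z⟩|² = 1/2.
Joint probability = 2/28 × 1/2 × 1/2 = 0.018.

0.018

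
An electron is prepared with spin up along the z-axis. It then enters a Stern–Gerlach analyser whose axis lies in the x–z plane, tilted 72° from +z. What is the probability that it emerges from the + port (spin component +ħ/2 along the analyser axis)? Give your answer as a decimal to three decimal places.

For spin-½, the probability of finding spin-up along an axis at angle θ to the initial spin direction is cos²(θ/2); spin-down is sin²(θ/2).
θ = 72°, so P = cos²(36°) ≈ 0.655.

0.655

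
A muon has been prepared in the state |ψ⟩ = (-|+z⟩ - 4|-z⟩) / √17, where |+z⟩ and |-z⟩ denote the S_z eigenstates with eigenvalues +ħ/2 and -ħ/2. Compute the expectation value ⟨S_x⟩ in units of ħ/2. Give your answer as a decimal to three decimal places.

0.471

⟨σ_x⟩ = 2 Re(a* b)/(|a|²+|b|²) with a = -1, b = -4.
a* b = 4, so ⟨σ_x⟩ = 8/17.
⟨S_x⟩ = (ħ/2)·⟨σ_x⟩.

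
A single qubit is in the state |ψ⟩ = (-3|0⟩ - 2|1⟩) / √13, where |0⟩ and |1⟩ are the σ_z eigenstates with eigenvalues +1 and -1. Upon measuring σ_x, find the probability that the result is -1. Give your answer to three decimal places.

|-x⟩ = (|0⟩ - |1⟩)/√2, so ⟨-x|ψ⟩ = (-1) / (√2·√13).
P = |-1|² / 26 = 1/26.

0.038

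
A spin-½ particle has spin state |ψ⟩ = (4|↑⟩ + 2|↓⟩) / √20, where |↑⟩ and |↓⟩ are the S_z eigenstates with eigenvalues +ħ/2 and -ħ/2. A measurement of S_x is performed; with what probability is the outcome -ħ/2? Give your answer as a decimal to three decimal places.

0.100

|-x⟩ = (|↑⟩ - |↓⟩)/√2, so ⟨-x|ψ⟩ = (2) / (√2·√20).
P = |2|² / 40 = 4/40.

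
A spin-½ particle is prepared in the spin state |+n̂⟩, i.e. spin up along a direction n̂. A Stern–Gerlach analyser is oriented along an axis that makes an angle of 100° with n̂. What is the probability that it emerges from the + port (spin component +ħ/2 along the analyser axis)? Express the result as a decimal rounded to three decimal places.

0.413

For spin-½, the probability of finding spin-up along an axis at angle θ to the initial spin direction is cos²(θ/2); spin-down is sin²(θ/2).
θ = 100°, so P = cos²(50°) ≈ 0.413.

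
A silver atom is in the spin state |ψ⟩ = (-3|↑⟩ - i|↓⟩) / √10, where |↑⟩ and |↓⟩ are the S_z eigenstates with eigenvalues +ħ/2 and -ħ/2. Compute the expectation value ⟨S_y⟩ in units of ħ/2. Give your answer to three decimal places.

0.600

⟨σ_y⟩ = 2 Im(a* b)/(|a|²+|b|²) with a = -3, b = -i.
a* b = 3i, so ⟨σ_y⟩ = 6/10.
⟨S_y⟩ = (ħ/2)·⟨σ_y⟩.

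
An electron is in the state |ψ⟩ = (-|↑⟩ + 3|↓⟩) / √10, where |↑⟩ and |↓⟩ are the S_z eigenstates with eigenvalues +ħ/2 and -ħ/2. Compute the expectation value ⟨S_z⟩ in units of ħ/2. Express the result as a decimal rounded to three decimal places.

⟨σ_z⟩ = |a|² - |b|² divided by |a|²+|b|², with a, b the |↑⟩, |↓⟩ amplitudes.
= (1 - 9)/10 = -8/10.
⟨S_z⟩ = (ħ/2)·⟨σ_z⟩.

-0.800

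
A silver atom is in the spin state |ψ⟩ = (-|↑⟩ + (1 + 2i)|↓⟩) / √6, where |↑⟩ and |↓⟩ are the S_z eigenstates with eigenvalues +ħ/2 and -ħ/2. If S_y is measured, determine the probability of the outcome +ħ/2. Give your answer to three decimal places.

|+y⟩ = (|↑⟩ + i|↓⟩)/√2, so ⟨+y|ψ⟩ = (1 - i) / (√2·√6).
P = |1 - i|² / 12 = 2/12.

0.167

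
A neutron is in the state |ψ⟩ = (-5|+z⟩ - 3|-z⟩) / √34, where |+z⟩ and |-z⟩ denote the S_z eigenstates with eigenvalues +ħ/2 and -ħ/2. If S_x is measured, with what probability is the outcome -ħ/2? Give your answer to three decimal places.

0.059

|-x⟩ = (|+z⟩ - |-z⟩)/√2, so ⟨-x|ψ⟩ = (-2) / (√2·√34).
P = |-2|² / 68 = 4/68.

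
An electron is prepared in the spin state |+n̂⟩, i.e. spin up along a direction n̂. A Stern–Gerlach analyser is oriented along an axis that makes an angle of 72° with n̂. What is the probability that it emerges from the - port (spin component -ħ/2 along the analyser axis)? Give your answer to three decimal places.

0.345

For spin-½, the probability of finding spin-up along an axis at angle θ to the initial spin direction is cos²(θ/2); spin-down is sin²(θ/2).
θ = 72°, so P = sin²(36°) ≈ 0.345.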